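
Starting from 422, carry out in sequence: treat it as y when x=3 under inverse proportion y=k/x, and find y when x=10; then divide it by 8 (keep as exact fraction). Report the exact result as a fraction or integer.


Start with 422.
Step 1: Inverse prop: k = (422)*3; new y = k/10 = 422*3/10 = 633/5
Step 2: Divide by 8: 633/5 / 8 = 633/40
Final result = 633/40

633/40


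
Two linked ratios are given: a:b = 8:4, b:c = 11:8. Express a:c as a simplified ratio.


Given a:b = 8:4 and b:c = 11:8
Make b consistent. Multiply first ratio by 11: a:b = 88:44
Multiply second ratio by 4: b:c = 44:32
Now b = 44 in both, so a:b:c = 88:44:32
Therefore a:c = 88:32
Simplify by GCD: a:c = 11:4

11:4


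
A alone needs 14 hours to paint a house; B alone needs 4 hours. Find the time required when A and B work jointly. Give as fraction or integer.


Rate of A = 1/14 job per hour
Rate of B = 1/4 job per hour
Combined rate = 1/14 + 1/4
Find common denominator: (4 + 14)/(14*4) = 18/56
Combined rate = 9/28 job per hour
Time together = 1 / (9/28) = 28/9 hours

28/9


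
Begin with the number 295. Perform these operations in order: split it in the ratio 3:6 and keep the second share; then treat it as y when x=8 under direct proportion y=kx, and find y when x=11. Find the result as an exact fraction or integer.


Start with 295.
Step 1: Split 3:6, second share = 295 * 6/9 = 590/3
Step 2: Direct prop: k = (590/3)/8; new y = k*11 = 590/3*11/8 = 3245/12
Final result = 3245/12

3245/12


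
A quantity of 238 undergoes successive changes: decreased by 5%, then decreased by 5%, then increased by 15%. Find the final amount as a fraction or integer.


Start: 238
Step 1: decrease by 5% => multiply by 95/100
  238 * 95/100 = 2261/10
Step 2: decrease by 5% => multiply by 95/100
  2261/10 * 95/100 = 42959/200
Step 3: increase by 15% => multiply by 115/100
  42959/200 * 115/100 = 988057/4000
Final value = 988057/4000

988057/4000


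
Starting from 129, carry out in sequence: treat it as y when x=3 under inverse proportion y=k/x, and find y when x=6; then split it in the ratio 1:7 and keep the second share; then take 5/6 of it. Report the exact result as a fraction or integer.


Start with 129.
Step 1: Inverse prop: k = (129)*3; new y = k/6 = 129*3/6 = 129/2
Step 2: Split 1:7, second share = 129/2 * 7/8 = 903/16
Step 3: Take 5/6: 903/16 * 5/6 = 1505/32
Final result = 1505/32

1505/32


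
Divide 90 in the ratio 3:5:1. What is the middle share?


Ratio = 3:5:1
Total parts = 3 + 5 + 1 = 9
Value per part = 90 / 9 = 10
First share = 3 * 10 = 30
Middle share = 5 * 10 = 50
Third share = 1 * 10 = 10

50


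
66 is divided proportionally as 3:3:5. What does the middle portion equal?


Ratio = 3:3:5
Total parts = 3 + 3 + 5 = 11
Value per part = 66 / 11 = 6
First share = 3 * 6 = 18
Middle share = 3 * 6 = 18
Third share = 5 * 6 = 30

18


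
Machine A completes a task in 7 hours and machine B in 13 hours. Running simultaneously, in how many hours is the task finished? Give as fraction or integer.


Rate of A = 1/7 job per hour
Rate of B = 1/13 job per hour
Combined rate = 1/7 + 1/13
Find common denominator: (13 + 7)/(7*13) = 20/91
Combined rate = 20/91 job per hour
Time together = 1 / (20/91) = 91/20 hours

91/20


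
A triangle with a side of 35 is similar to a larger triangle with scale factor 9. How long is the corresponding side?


Similar triangles have proportional sides
Scale factor = 9
Smaller side = 35
Corresponding larger side = 35 * 9
= 315

315


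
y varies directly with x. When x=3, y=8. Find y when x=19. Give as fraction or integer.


Direct proportion: y = kx
Find k: k = 8/3 = 8/3
Compute y at x=19: y = 8/3 * 19
y = 152/3

152/3


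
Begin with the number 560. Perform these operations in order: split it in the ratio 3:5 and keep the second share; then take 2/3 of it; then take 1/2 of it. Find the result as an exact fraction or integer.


Start with 560.
Step 1: Split 3:5, second share = 560 * 5/8 = 350
Step 2: Take 2/3: 350 * 2/3 = 700/3
Step 3: Take 1/2: 700/3 * 1/2 = 350/3
Final result = 350/3

350/3


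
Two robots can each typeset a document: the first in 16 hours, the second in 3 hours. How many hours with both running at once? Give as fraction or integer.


Rate of A = 1/16 job per hour
Rate of B = 1/3 job per hour
Combined rate = 1/16 + 1/3
Find common denominator: (3 + 16)/(16*3) = 19/48
Combined rate = 19/48 job per hour
Time together = 1 / (19/48) = 48/19 hours

48/19


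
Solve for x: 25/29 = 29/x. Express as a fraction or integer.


Setting up: 25/29 = 29/x
Cross multiply: 25 * x = 29 * 29
25x = 841
x = 841/25
x = 841/25

841/25


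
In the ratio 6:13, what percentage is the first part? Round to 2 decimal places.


Total parts = 6 + 13 = 19
First part fraction = 6/19
Percentage = (6/19) * 100
= 0.315789 * 100
= 31.58%

31.58


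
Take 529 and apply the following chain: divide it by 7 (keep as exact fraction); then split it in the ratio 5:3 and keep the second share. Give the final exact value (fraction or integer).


Start with 529.
Step 1: Divide by 7: 529 / 7 = 529/7
Step 2: Split 5:3, second share = 529/7 * 3/8 = 1587/56
Final result = 1587/56

1587/56


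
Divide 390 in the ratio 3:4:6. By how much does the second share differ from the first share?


Total parts = 3 + 4 + 6 = 13
Value per part = 390 / 13 = 30
Shares: 3*30=90, 4*30=120, 6*30=180
Second share = 120, first share = 90
Difference = |120 - 90| = 30

30


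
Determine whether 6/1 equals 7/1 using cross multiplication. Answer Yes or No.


Cross multiply to check 6/1 = 7/1
Left cross product: 6 * 1 = 6
Right cross product: 1 * 7 = 7
6 != 7
Not equal, so proportions differ => No

No


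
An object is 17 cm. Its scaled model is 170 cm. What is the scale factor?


Original length = 17 cm
Scaled length = 170 cm
Scale factor = 170 / 17
= 10

10


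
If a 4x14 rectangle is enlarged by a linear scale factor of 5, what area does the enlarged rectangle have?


Original dimensions: 4 x 14
Enlargement factor = 5
New width = 4 * 5 = 20
New height = 14 * 5 = 70
New area = 20 * 70 = 1400

1400


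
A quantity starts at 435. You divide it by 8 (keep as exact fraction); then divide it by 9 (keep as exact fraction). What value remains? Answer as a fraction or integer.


Start with 435.
Step 1: Divide by 8: 435 / 8 = 435/8
Step 2: Divide by 9: 435/8 / 9 = 145/24
Final result = 145/24

145/24


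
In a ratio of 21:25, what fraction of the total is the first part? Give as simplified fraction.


Total parts = 21 + 25 = 46
First part fraction = 21/46
Simplify: 21/46 = 21/46

21/46


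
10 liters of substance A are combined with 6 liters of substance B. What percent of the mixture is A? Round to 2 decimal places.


Volume of A = 10 L
Volume of B = 6 L
Total volume = 10 + 6 = 16 L
Percentage of A = (10/16) * 100
= 62.50%

62.50


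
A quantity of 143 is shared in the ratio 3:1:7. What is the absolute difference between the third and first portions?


Total parts = 3 + 1 + 7 = 11
Value per part = 143 / 11 = 13
Shares: 3*13=39, 1*13=13, 7*13=91
Third share = 91, first share = 39
Difference = |91 - 39| = 52

52


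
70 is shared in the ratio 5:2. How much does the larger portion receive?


Total parts = 5 + 2 = 7
Value per part = 70 / 7 = 10
First share = 5 * 10 = 50
Second share = 2 * 10 = 20
Larger share = 50

50


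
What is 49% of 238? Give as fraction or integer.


Compute 49% of 238
Convert percentage: 49% = 49/100
Multiply: 238 * 49/100
= 11662/100
= 5831/50

5831/50


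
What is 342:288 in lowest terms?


Find GCD(342, 288)
GCD = 18
Divide both by 18: 342/18 = 19, 288/18 = 16
Simplified ratio = 19:16

19:16


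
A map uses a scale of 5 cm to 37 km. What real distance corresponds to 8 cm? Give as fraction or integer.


Map scale: 5 cm = 37 km
Measured distance on map = 8 cm
Set up proportion: 8 * 37 / 5
= 296 / 5
= 296/5 km

296/5


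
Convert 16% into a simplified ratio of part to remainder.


Part = 16%, Remainder = 84%
Ratio = 16:84
GCD(16, 84) = 4
Simplify: 4:21 = 4:21

4:21


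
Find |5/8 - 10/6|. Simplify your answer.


Simplify: 5/8 = 5/8 and 10/6 = 5/3
Find common denominator: LCD = 24
Convert: 15/24 and 40/24
Difference = |15 - 40|/24 = 25/24
Simplified = 25/24

25/24


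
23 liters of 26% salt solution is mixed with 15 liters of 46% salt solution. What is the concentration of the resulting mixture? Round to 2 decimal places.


Solute in mixture 1 = 26% of 23 L = 23*26/100 = 299/50 L
Solute in mixture 2 = 46% of 15 L = 15*46/100 = 69/10 L
Total solute = 299/50 + 69/10 = 322/25 L
Total volume = 23 + 15 = 38 L
Final concentration = 322/25/38 * 100 = 33.89%

33.89


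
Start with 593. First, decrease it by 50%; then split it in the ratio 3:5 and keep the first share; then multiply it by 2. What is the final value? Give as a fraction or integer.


Start with 593.
Step 1: Decrease by 50%: 593 * 50/100 = 593/2
Step 2: Split 3:5, first share = 593/2 * 3/8 = 1779/16
Step 3: Multiply by 2: 1779/16 * 2 = 1779/8
Final result = 1779/8

1779/8


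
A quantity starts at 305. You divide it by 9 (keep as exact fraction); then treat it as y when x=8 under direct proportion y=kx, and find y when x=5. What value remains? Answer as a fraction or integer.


Start with 305.
Step 1: Divide by 9: 305 / 9 = 305/9
Step 2: Direct prop: k = (305/9)/8; new y = k*5 = 305/9*5/8 = 1525/72
Final result = 1525/72

1525/72


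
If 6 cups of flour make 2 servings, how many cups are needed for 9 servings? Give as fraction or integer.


Original: 6 cups for 2 servings
Target servings = 9
Scaling factor = 9/2
New amount = 6 * 9/2
= 54/2
= 27 cups

27


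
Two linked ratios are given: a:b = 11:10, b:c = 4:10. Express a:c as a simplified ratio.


Given a:b = 11:10 and b:c = 4:10
Make b consistent. Multiply first ratio by 4: a:b = 44:40
Multiply second ratio by 10: b:c = 40:100
Now b = 40 in both, so a:b:c = 44:40:100
Therefore a:c = 44:100
Simplify by GCD: a:c = 11:25

11:25


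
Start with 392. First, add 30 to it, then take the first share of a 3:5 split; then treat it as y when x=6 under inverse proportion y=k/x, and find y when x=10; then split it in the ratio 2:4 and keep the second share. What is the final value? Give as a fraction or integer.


Start with 392.
Step 1: Add 30: 392+30=422; split 3:5 first = 422*3/8 = 633/4
Step 2: Inverse prop: k = (633/4)*6; new y = k/10 = 633/4*6/10 = 1899/20
Step 3: Split 2:4, second share = 1899/20 * 4/6 = 633/10
Final result = 633/10

633/10


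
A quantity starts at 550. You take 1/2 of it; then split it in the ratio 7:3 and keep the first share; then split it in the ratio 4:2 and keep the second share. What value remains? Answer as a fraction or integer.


Start with 550.
Step 1: Take 1/2: 550 * 1/2 = 275
Step 2: Split 7:3, first share = 275 * 7/10 = 385/2
Step 3: Split 4:2, second share = 385/2 * 2/6 = 385/6
Final result = 385/6

385/6


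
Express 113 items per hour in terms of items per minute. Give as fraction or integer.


Converting from per hour to per minute
Rate = 113 items per hour
Divide by 60: 113/60
= 113/60 items per minute

113/60


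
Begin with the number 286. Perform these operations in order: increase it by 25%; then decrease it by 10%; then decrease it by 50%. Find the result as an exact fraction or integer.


Start with 286.
Step 1: Increase by 25%: 286 * 125/100 = 715/2
Step 2: Decrease by 10%: 715/2 * 90/100 = 1287/4
Step 3: Decrease by 50%: 1287/4 * 50/100 = 1287/8
Final result = 1287/8

1287/8


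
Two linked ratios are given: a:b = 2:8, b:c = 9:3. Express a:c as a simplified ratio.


Given a:b = 2:8 and b:c = 9:3
Make b consistent. Multiply first ratio by 9: a:b = 18:72
Multiply second ratio by 8: b:c = 72:24
Now b = 72 in both, so a:b:c = 18:72:24
Therefore a:c = 18:24
Simplify by GCD: a:c = 3:4

3:4


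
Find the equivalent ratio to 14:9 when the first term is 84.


Original ratio: 14:9
First term target: 84
Scale factor = 84 / 14 = 6
Multiply second term: 9 * 6 = 54
Equivalent ratio = 84:54

84:54


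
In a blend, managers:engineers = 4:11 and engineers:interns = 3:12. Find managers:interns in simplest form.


Given a:b = 4:11 and b:c = 3:12
Make b consistent. Multiply first ratio by 3: a:b = 12:33
Multiply second ratio by 11: b:c = 33:132
Now b = 33 in both, so a:b:c = 12:33:132
Therefore a:c = 12:132
Simplify by GCD: a:c = 1:11

1:11


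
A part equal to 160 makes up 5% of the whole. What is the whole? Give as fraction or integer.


Given: 160 is 5% of the whole
Set up: 160 = 5/100 * whole
whole = 160 * 100 / 5
whole = 16000 / 5
whole = 3200

3200


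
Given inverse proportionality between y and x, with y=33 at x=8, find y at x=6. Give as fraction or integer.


Inverse proportion: y = k/x
Find k: k = 8 * 33 = 264
Compute y at x=6: y = 264/6
y = 44

44


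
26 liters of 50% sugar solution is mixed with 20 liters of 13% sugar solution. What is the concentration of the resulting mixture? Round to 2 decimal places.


Solute in mixture 1 = 50% of 26 L = 26*50/100 = 13 L
Solute in mixture 2 = 13% of 20 L = 20*13/100 = 13/5 L
Total solute = 13 + 13/5 = 78/5 L
Total volume = 26 + 20 = 46 L
Final concentration = 78/5/46 * 100 = 33.91%

33.91


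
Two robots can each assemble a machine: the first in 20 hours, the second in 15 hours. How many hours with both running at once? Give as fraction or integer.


Rate of A = 1/20 job per hour
Rate of B = 1/15 job per hour
Combined rate = 1/20 + 1/15
Find common denominator: (15 + 20)/(20*15) = 35/300
Combined rate = 7/60 job per hour
Time together = 1 / (7/60) = 60/7 hours

60/7


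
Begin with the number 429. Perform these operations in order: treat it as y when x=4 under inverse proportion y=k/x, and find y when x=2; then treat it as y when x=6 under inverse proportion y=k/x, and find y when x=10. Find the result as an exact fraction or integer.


Start with 429.
Step 1: Inverse prop: k = (429)*4; new y = k/2 = 429*4/2 = 858
Step 2: Inverse prop: k = (858)*6; new y = k/10 = 858*6/10 = 2574/5
Final result = 2574/5

2574/5


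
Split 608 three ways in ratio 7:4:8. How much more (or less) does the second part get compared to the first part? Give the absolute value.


Total parts = 7 + 4 + 8 = 19
Value per part = 608 / 19 = 32
Shares: 7*32=224, 4*32=128, 8*32=256
Second share = 128, first share = 224
Difference = |128 - 224| = 96

96


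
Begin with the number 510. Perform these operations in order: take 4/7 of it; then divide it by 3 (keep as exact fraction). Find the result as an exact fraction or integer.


Start with 510.
Step 1: Take 4/7: 510 * 4/7 = 2040/7
Step 2: Divide by 3: 2040/7 / 3 = 680/7
Final result = 680/7

680/7


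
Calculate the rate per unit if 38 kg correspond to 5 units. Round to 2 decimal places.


Total kg = 38
Number of units = 5
Unit rate = 38 / 5
= 7.60 kg per unit

7.60


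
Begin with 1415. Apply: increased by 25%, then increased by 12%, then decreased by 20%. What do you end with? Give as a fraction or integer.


Start: 1415
Step 1: increase by 25% => multiply by 125/100
  1415 * 125/100 = 7075/4
Step 2: increase by 12% => multiply by 112/100
  7075/4 * 112/100 = 1981
Step 3: decrease by 20% => multiply by 80/100
  1981 * 80/100 = 7924/5
Final value = 7924/5

7924/5


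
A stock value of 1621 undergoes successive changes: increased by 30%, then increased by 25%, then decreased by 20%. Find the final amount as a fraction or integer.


Start: 1621
Step 1: increase by 30% => multiply by 130/100
  1621 * 130/100 = 21073/10
Step 2: increase by 25% => multiply by 125/100
  21073/10 * 125/100 = 21073/8
Step 3: decrease by 20% => multiply by 80/100
  21073/8 * 80/100 = 21073/10
Final value = 21073/10

21073/10


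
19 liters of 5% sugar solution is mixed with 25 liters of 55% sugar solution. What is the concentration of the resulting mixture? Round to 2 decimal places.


Solute in mixture 1 = 5% of 19 L = 19*5/100 = 19/20 L
Solute in mixture 2 = 55% of 25 L = 25*55/100 = 55/4 L
Total solute = 19/20 + 55/4 = 147/10 L
Total volume = 19 + 25 = 44 L
Final concentration = 147/10/44 * 100 = 33.41%

33.41


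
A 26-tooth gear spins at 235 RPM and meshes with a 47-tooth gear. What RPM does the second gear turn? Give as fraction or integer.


Gear ratio: teeth_A * RPM_A = teeth_B * RPM_B
26 * 235 = 47 * RPM_B
6110 = 47 * RPM_B
RPM_B = 6110 / 47
RPM_B = 130

130


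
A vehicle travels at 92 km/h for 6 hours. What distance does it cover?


Using distance = speed * time
Speed = 92 km/h
Time = 6 hours
Distance = 92 * 6
= 552 km

552


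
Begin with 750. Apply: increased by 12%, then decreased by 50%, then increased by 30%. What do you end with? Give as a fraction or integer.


Start: 750
Step 1: increase by 12% => multiply by 112/100
  750 * 112/100 = 840
Step 2: decrease by 50% => multiply by 50/100
  840 * 50/100 = 420
Step 3: increase by 30% => multiply by 130/100
  420 * 130/100 = 546
Final value = 546

546


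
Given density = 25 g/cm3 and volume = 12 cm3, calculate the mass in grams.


Using mass = density * volume
Density = 25 g/cm3
Volume = 12 cm3
Mass = 25 * 12
= 300 g

300


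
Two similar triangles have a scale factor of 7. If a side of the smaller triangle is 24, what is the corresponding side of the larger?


Similar triangles have proportional sides
Scale factor = 7
Smaller side = 24
Corresponding larger side = 24 * 7
= 168

168


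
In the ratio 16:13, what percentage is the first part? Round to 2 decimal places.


Total parts = 16 + 13 = 29
First part fraction = 16/29
Percentage = (16/29) * 100
= 0.551724 * 100
= 55.17%

55.17


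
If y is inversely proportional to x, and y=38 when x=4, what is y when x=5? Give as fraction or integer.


Inverse proportion: y = k/x
Find k: k = 4 * 38 = 152
Compute y at x=5: y = 152/5
y = 152/5

152/5


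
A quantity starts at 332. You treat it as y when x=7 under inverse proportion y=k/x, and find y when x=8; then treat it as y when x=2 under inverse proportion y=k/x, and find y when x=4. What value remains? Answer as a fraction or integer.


Start with 332.
Step 1: Inverse prop: k = (332)*7; new y = k/8 = 332*7/8 = 581/2
Step 2: Inverse prop: k = (581/2)*2; new y = k/4 = 581/2*2/4 = 581/4
Final result = 581/4

581/4


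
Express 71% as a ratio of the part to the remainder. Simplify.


Part = 71%, Remainder = 29%
Ratio = 71:29
GCD(71, 29) = 1
Simplify: 71:29 = 71:29

71:29


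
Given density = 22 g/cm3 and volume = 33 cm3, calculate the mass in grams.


Using mass = density * volume
Density = 22 g/cm3
Volume = 33 cm3
Mass = 22 * 33
= 726 g

726


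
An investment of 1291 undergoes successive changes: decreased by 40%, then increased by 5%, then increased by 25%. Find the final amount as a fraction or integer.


Start: 1291
Step 1: decrease by 40% => multiply by 60/100
  1291 * 60/100 = 3873/5
Step 2: increase by 5% => multiply by 105/100
  3873/5 * 105/100 = 81333/100
Step 3: increase by 25% => multiply by 125/100
  81333/100 * 125/100 = 81333/80
Final value = 81333/80

81333/80


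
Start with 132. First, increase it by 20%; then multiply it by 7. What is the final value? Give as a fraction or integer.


Start with 132.
Step 1: Increase by 20%: 132 * 120/100 = 792/5
Step 2: Multiply by 7: 792/5 * 7 = 5544/5
Final result = 5544/5

5544/5


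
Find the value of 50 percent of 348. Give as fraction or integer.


Compute 50% of 348
Convert percentage: 50% = 50/100
Multiply: 348 * 50/100
= 17400/100
= 174

174


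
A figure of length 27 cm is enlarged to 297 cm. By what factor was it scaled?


Original length = 27 cm
Scaled length = 297 cm
Scale factor = 297 / 27
= 11

11


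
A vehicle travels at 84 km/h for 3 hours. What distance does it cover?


Using distance = speed * time
Speed = 84 km/h
Time = 3 hours
Distance = 84 * 3
= 252 km

252


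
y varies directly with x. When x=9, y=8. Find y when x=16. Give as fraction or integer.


Direct proportion: y = kx
Find k: k = 8/9 = 8/9
Compute y at x=16: y = 8/9 * 16
y = 128/9

128/9


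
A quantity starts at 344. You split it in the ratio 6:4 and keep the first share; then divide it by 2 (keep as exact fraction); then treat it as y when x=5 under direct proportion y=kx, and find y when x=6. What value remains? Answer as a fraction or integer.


Start with 344.
Step 1: Split 6:4, first share = 344 * 6/10 = 1032/5
Step 2: Divide by 2: 1032/5 / 2 = 516/5
Step 3: Direct prop: k = (516/5)/5; new y = k*6 = 516/5*6/5 = 3096/25
Final result = 3096/25

3096/25


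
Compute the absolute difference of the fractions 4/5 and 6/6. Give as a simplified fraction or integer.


Simplify: 4/5 = 4/5 and 6/6 = 1
Find common denominator: LCD = 5
Convert: 4/5 and 5/5
Difference = |4 - 5|/5 = 1/5
Simplified = 1/5

1/5


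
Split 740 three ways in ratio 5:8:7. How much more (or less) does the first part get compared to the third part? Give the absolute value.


Total parts = 5 + 8 + 7 = 20
Value per part = 740 / 20 = 37
Shares: 5*37=185, 8*37=296, 7*37=259
First share = 185, third share = 259
Difference = |185 - 259| = 74

74


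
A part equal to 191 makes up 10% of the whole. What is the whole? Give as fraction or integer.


Given: 191 is 10% of the whole
Set up: 191 = 10/100 * whole
whole = 191 * 100 / 10
whole = 19100 / 10
whole = 1910

1910


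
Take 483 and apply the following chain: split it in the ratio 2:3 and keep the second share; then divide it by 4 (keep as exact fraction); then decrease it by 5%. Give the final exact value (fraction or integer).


Start with 483.
Step 1: Split 2:3, second share = 483 * 3/5 = 1449/5
Step 2: Divide by 4: 1449/5 / 4 = 1449/20
Step 3: Decrease by 5%: 1449/20 * 95/100 = 27531/400
Final result = 27531/400

27531/400


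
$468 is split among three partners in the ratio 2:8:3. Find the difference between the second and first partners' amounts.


Total parts = 2 + 8 + 3 = 13
Value per part = 468 / 13 = 36
Shares: 2*36=72, 8*36=288, 3*36=108
Second share = 288, first share = 72
Difference = |288 - 72| = 216

216


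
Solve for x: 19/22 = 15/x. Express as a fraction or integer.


Setting up: 19/22 = 15/x
Cross multiply: 19 * x = 22 * 15
19x = 330
x = 330/19
x = 330/19

330/19


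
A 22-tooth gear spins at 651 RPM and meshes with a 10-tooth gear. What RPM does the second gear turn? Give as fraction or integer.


Gear ratio: teeth_A * RPM_A = teeth_B * RPM_B
22 * 651 = 10 * RPM_B
14322 = 10 * RPM_B
RPM_B = 14322 / 10
RPM_B = 7161/5

7161/5


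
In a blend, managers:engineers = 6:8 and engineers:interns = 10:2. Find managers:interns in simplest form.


Given a:b = 6:8 and b:c = 10:2
Make b consistent. Multiply first ratio by 10: a:b = 60:80
Multiply second ratio by 8: b:c = 80:16
Now b = 80 in both, so a:b:c = 60:80:16
Therefore a:c = 60:16
Simplify by GCD: a:c = 15:4

15:4


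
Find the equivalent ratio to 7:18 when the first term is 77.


Original ratio: 7:18
First term target: 77
Scale factor = 77 / 7 = 11
Multiply second term: 18 * 11 = 198
Equivalent ratio = 77:198

77:198


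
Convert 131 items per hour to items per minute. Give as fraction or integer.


Converting from per hour to per minute
Rate = 131 items per hour
Divide by 60: 131/60
= 131/60 items per minute

131/60


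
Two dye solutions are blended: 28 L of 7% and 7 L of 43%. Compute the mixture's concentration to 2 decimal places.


Solute in mixture 1 = 7% of 28 L = 28*7/100 = 49/25 L
Solute in mixture 2 = 43% of 7 L = 7*43/100 = 301/100 L
Total solute = 49/25 + 301/100 = 497/100 L
Total volume = 28 + 7 = 35 L
Final concentration = 497/100/35 * 100 = 14.20%

14.20


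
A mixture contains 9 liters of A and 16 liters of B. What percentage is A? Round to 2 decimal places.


Volume of A = 9 L
Volume of B = 16 L
Total volume = 9 + 16 = 25 L
Percentage of A = (9/25) * 100
= 36.00%

36.00


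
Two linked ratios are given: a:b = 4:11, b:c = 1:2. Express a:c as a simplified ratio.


Given a:b = 4:11 and b:c = 1:2
Make b consistent. Multiply first ratio by 1: a:b = 4:11
Multiply second ratio by 11: b:c = 11:22
Now b = 11 in both, so a:b:c = 4:11:22
Therefore a:c = 4:22
Simplify by GCD: a:c = 2:11

2:11


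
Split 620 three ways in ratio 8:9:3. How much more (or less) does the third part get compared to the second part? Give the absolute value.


Total parts = 8 + 9 + 3 = 20
Value per part = 620 / 20 = 31
Shares: 8*31=248, 9*31=279, 3*31=93
Third share = 93, second share = 279
Difference = |93 - 279| = 186

186


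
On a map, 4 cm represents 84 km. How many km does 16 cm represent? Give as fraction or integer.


Map scale: 4 cm = 84 km
Measured distance on map = 16 cm
Set up proportion: 16 * 84 / 4
= 1344 / 4
= 336 km

336


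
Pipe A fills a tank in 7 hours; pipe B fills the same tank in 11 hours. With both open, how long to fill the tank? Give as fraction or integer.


Rate of A = 1/7 job per hour
Rate of B = 1/11 job per hour
Combined rate = 1/7 + 1/11
Find common denominator: (11 + 7)/(7*11) = 18/77
Combined rate = 18/77 job per hour
Time together = 1 / (18/77) = 77/18 hours

77/18


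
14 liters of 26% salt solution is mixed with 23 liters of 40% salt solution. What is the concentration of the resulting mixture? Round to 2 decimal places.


Solute in mixture 1 = 26% of 14 L = 14*26/100 = 91/25 L
Solute in mixture 2 = 40% of 23 L = 23*40/100 = 46/5 L
Total solute = 91/25 + 46/5 = 321/25 L
Total volume = 14 + 23 = 37 L
Final concentration = 321/25/37 * 100 = 34.70%

34.70


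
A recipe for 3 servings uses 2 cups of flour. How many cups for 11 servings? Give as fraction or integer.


Original: 2 cups for 3 servings
Target servings = 11
Scaling factor = 11/3
New amount = 2 * 11/3
= 22/3
= 22/3 cups

22/3


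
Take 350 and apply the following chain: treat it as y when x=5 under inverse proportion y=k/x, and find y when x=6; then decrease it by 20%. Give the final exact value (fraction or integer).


Start with 350.
Step 1: Inverse prop: k = (350)*5; new y = k/6 = 350*5/6 = 875/3
Step 2: Decrease by 20%: 875/3 * 80/100 = 700/3
Final result = 700/3

700/3


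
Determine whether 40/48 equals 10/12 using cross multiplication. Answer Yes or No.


Cross multiply to check 40/48 = 10/12
Left cross product: 40 * 12 = 480
Right cross product: 48 * 10 = 480
480 = 480
Equal, so proportions match => Yes

Yes


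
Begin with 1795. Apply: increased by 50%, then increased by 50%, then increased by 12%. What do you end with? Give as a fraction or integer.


Start: 1795
Step 1: increase by 50% => multiply by 150/100
  1795 * 150/100 = 5385/2
Step 2: increase by 50% => multiply by 150/100
  5385/2 * 150/100 = 16155/4
Step 3: increase by 12% => multiply by 112/100
  16155/4 * 112/100 = 22617/5
Final value = 22617/5

22617/5


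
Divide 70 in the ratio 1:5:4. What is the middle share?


Ratio = 1:5:4
Total parts = 1 + 5 + 4 = 10
Value per part = 70 / 10 = 7
First share = 1 * 7 = 7
Middle share = 5 * 7 = 35
Third share = 4 * 7 = 28

35


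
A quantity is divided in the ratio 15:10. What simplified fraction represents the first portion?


Total parts = 15 + 10 = 25
First part fraction = 15/25
Simplify: 15/25 = 3/5

3/5


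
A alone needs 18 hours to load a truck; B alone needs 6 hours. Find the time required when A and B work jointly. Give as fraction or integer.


Rate of A = 1/18 job per hour
Rate of B = 1/6 job per hour
Combined rate = 1/18 + 1/6
Find common denominator: (6 + 18)/(18*6) = 24/108
Combined rate = 2/9 job per hour
Time together = 1 / (2/9) = 9/2 hours

9/2


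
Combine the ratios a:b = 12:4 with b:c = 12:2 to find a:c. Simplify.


Given a:b = 12:4 and b:c = 12:2
Make b consistent. Multiply first ratio by 12: a:b = 144:48
Multiply second ratio by 4: b:c = 48:8
Now b = 48 in both, so a:b:c = 144:48:8
Therefore a:c = 144:8
Simplify by GCD: a:c = 18:1

18:1


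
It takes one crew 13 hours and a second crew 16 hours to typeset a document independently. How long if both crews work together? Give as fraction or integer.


Rate of A = 1/13 job per hour
Rate of B = 1/16 job per hour
Combined rate = 1/13 + 1/16
Find common denominator: (16 + 13)/(13*16) = 29/208
Combined rate = 29/208 job per hour
Time together = 1 / (29/208) = 208/29 hours

208/29


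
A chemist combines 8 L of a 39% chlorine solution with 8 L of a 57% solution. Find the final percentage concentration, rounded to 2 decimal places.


Solute in mixture 1 = 39% of 8 L = 8*39/100 = 78/25 L
Solute in mixture 2 = 57% of 8 L = 8*57/100 = 114/25 L
Total solute = 78/25 + 114/25 = 192/25 L
Total volume = 8 + 8 = 16 L
Final concentration = 192/25/16 * 100 = 48.00%

48.00


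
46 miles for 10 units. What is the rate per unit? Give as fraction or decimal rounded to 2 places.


Total miles = 46
Number of units = 10
Unit rate = 46 / 10
= 4.60 miles per unit

4.60


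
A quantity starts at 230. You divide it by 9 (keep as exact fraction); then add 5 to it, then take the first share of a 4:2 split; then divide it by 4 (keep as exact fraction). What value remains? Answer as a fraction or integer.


Start with 230.
Step 1: Divide by 9: 230 / 9 = 230/9
Step 2: Add 5: 230/9+5=275/9; split 4:2 first = 275/9*4/6 = 550/27
Step 3: Divide by 4: 550/27 / 4 = 275/54
Final result = 275/54

275/54


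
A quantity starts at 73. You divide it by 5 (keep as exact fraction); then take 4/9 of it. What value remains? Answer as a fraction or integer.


Start with 73.
Step 1: Divide by 5: 73 / 5 = 73/5
Step 2: Take 4/9: 73/5 * 4/9 = 292/45
Final result = 292/45

292/45


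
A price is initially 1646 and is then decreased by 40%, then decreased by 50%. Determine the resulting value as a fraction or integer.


Start: 1646
Step 1: decrease by 40% => multiply by 60/100
  1646 * 60/100 = 4938/5
Step 2: decrease by 50% => multiply by 50/100
  4938/5 * 50/100 = 2469/5
Final value = 2469/5

2469/5


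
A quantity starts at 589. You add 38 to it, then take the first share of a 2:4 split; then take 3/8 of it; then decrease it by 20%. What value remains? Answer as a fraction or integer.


Start with 589.
Step 1: Add 38: 589+38=627; split 2:4 first = 627*2/6 = 209
Step 2: Take 3/8: 209 * 3/8 = 627/8
Step 3: Decrease by 20%: 627/8 * 80/100 = 627/10
Final result = 627/10

627/10


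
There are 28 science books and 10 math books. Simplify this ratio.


Find GCD(28, 10)
GCD = 2
Divide both by 2: 28/2 = 14, 10/2 = 5
Simplified ratio = 14:5

14:5


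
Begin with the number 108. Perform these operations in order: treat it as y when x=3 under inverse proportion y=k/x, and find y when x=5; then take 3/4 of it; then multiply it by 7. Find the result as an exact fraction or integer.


Start with 108.
Step 1: Inverse prop: k = (108)*3; new y = k/5 = 108*3/5 = 324/5
Step 2: Take 3/4: 324/5 * 3/4 = 243/5
Step 3: Multiply by 7: 243/5 * 7 = 1701/5
Final result = 1701/5

1701/5


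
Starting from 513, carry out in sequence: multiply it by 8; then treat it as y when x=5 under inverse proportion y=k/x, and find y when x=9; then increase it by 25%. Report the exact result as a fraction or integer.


Start with 513.
Step 1: Multiply by 8: 513 * 8 = 4104
Step 2: Inverse prop: k = (4104)*5; new y = k/9 = 4104*5/9 = 2280
Step 3: Increase by 25%: 2280 * 125/100 = 2850
Final result = 2850

2850


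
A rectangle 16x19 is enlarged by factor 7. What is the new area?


Original dimensions: 16 x 19
Enlargement factor = 7
New width = 16 * 7 = 112
New height = 19 * 7 = 133
New area = 112 * 133 = 14896

14896


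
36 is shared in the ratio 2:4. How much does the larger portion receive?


Total parts = 2 + 4 = 6
Value per part = 36 / 6 = 6
First share = 2 * 6 = 12
Second share = 4 * 6 = 24
Larger share = 24

24


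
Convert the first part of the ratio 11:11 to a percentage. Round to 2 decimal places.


Total parts = 11 + 11 = 22
First part fraction = 11/22
Percentage = (11/22) * 100
= 0.5 * 100
= 50.00%

50.00


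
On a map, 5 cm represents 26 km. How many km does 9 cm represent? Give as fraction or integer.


Map scale: 5 cm = 26 km
Measured distance on map = 9 cm
Set up proportion: 9 * 26 / 5
= 234 / 5
= 234/5 km

234/5


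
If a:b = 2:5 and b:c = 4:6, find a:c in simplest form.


Given a:b = 2:5 and b:c = 4:6
Make b consistent. Multiply first ratio by 4: a:b = 8:20
Multiply second ratio by 5: b:c = 20:30
Now b = 20 in both, so a:b:c = 8:20:30
Therefore a:c = 8:30
Simplify by GCD: a:c = 4:15

4:15


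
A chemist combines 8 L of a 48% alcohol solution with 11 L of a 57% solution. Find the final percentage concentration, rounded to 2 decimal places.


Solute in mixture 1 = 48% of 8 L = 8*48/100 = 96/25 L
Solute in mixture 2 = 57% of 11 L = 11*57/100 = 627/100 L
Total solute = 96/25 + 627/100 = 1011/100 L
Total volume = 8 + 11 = 19 L
Final concentration = 1011/100/19 * 100 = 53.21%

53.21


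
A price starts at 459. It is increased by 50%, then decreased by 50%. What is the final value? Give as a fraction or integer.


Start: 459
Step 1: increase by 50% => multiply by 150/100
  459 * 150/100 = 1377/2
Step 2: decrease by 50% => multiply by 50/100
  1377/2 * 50/100 = 1377/4
Final value = 1377/4

1377/4


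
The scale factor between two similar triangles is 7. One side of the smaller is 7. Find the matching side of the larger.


Similar triangles have proportional sides
Scale factor = 7
Smaller side = 7
Corresponding larger side = 7 * 7
= 49

49


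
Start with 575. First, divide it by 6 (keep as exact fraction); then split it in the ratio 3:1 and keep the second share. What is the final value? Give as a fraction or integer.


Start with 575.
Step 1: Divide by 6: 575 / 6 = 575/6
Step 2: Split 3:1, second share = 575/6 * 1/4 = 575/24
Final result = 575/24

575/24


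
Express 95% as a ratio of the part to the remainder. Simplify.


Part = 95%, Remainder = 5%
Ratio = 95:5
GCD(95, 5) = 5
Simplify: 19:1 = 19:1

19:1


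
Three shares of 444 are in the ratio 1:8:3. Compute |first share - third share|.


Total parts = 1 + 8 + 3 = 12
Value per part = 444 / 12 = 37
Shares: 1*37=37, 8*37=296, 3*37=111
First share = 37, third share = 111
Difference = |37 - 111| = 74

74


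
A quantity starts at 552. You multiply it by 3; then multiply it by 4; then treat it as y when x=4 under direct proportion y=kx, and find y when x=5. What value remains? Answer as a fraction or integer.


Start with 552.
Step 1: Multiply by 3: 552 * 3 = 1656
Step 2: Multiply by 4: 1656 * 4 = 6624
Step 3: Direct prop: k = (6624)/4; new y = k*5 = 6624*5/4 = 8280
Final result = 8280

8280


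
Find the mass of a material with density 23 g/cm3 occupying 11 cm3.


Using mass = density * volume
Density = 23 g/cm3
Volume = 11 cm3
Mass = 23 * 11
= 253 g

253


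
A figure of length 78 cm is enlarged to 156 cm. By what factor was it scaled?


Original length = 78 cm
Scaled length = 156 cm
Scale factor = 156 / 78
= 2

2


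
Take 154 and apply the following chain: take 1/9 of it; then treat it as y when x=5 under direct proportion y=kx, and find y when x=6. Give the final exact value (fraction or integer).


Start with 154.
Step 1: Take 1/9: 154 * 1/9 = 154/9
Step 2: Direct prop: k = (154/9)/5; new y = k*6 = 154/9*6/5 = 308/15
Final result = 308/15

308/15


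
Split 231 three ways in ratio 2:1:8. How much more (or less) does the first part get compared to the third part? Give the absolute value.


Total parts = 2 + 1 + 8 = 11
Value per part = 231 / 11 = 21
Shares: 2*21=42, 1*21=21, 8*21=168
First share = 42, third share = 168
Difference = |42 - 168| = 126

126


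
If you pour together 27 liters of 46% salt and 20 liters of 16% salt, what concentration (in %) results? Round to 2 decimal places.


Solute in mixture 1 = 46% of 27 L = 27*46/100 = 621/50 L
Solute in mixture 2 = 16% of 20 L = 20*16/100 = 16/5 L
Total solute = 621/50 + 16/5 = 781/50 L
Total volume = 27 + 20 = 47 L
Final concentration = 781/50/47 * 100 = 33.23%

33.23


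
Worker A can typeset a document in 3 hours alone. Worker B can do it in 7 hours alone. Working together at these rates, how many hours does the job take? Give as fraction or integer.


Rate of A = 1/3 job per hour
Rate of B = 1/7 job per hour
Combined rate = 1/3 + 1/7
Find common denominator: (7 + 3)/(3*7) = 10/21
Combined rate = 10/21 job per hour
Time together = 1 / (10/21) = 21/10 hours

21/10


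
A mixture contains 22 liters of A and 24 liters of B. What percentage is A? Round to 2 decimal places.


Volume of A = 22 L
Volume of B = 24 L
Total volume = 22 + 24 = 46 L
Percentage of A = (22/46) * 100
= 47.83%

47.83


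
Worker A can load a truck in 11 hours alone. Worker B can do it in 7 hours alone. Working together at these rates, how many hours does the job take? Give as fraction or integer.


Rate of A = 1/11 job per hour
Rate of B = 1/7 job per hour
Combined rate = 1/11 + 1/7
Find common denominator: (7 + 11)/(11*7) = 18/77
Combined rate = 18/77 job per hour
Time together = 1 / (18/77) = 77/18 hours

77/18


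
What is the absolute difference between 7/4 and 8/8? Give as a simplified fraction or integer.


Simplify: 7/4 = 7/4 and 8/8 = 1
Find common denominator: LCD = 4
Convert: 7/4 and 4/4
Difference = |7 - 4|/4 = 3/4
Simplified = 3/4

3/4


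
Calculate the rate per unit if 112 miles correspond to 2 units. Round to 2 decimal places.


Total miles = 112
Number of units = 2
Unit rate = 112 / 2
= 56 miles per unit

56


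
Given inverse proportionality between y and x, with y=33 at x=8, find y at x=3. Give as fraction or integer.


Inverse proportion: y = k/x
Find k: k = 8 * 33 = 264
Compute y at x=3: y = 264/3
y = 88

88


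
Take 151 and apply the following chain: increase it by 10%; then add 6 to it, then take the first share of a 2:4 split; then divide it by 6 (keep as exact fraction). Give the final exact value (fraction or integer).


Start with 151.
Step 1: Increase by 10%: 151 * 110/100 = 1661/10
Step 2: Add 6: 1661/10+6=1721/10; split 2:4 first = 1721/10*2/6 = 1721/30
Step 3: Divide by 6: 1721/30 / 6 = 1721/180
Final result = 1721/180

1721/180


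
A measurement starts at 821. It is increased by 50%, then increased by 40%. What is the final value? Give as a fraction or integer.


Start: 821
Step 1: increase by 50% => multiply by 150/100
  821 * 150/100 = 2463/2
Step 2: increase by 40% => multiply by 140/100
  2463/2 * 140/100 = 17241/10
Final value = 17241/10

17241/10


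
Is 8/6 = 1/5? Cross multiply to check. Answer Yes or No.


Cross multiply to check 8/6 = 1/5
Left cross product: 8 * 5 = 40
Right cross product: 6 * 1 = 6
40 != 6
Not equal, so proportions differ => No

No


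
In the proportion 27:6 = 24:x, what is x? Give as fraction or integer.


Setting up: 27/6 = 24/x
Cross multiply: 27 * x = 6 * 24
27x = 144
x = 144/27
x = 16/3

16/3


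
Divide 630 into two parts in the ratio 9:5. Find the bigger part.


Total parts = 9 + 5 = 14
Value per part = 630 / 14 = 45
First share = 9 * 45 = 405
Second share = 5 * 45 = 225
Larger share = 405

405


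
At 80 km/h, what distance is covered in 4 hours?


Using distance = speed * time
Speed = 80 km/h
Time = 4 hours
Distance = 80 * 4
= 320 km

320


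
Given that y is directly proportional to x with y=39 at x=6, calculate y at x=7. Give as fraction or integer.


Direct proportion: y = kx
Find k: k = 39/6 = 13/2
Compute y at x=7: y = 13/2 * 7
y = 91/2

91/2


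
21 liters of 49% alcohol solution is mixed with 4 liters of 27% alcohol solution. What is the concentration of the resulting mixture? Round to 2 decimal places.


Solute in mixture 1 = 49% of 21 L = 21*49/100 = 1029/100 L
Solute in mixture 2 = 27% of 4 L = 4*27/100 = 27/25 L
Total solute = 1029/100 + 27/25 = 1137/100 L
Total volume = 21 + 4 = 25 L
Final concentration = 1137/100/25 * 100 = 45.48%

45.48


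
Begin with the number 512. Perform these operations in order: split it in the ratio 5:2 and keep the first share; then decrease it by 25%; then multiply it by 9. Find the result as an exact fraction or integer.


Start with 512.
Step 1: Split 5:2, first share = 512 * 5/7 = 2560/7
Step 2: Decrease by 25%: 2560/7 * 75/100 = 1920/7
Step 3: Multiply by 9: 1920/7 * 9 = 17280/7
Final result = 17280/7

17280/7
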